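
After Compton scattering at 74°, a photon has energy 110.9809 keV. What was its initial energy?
131.7000 keV

Convert final energy to wavelength (hc ≈ 1239.842 keV·pm):
λ' = hc/E' = 1239.842 / 110.9809 = 11.1717 pm

Calculate the Compton shift:
Δλ = λ_C(1 - cos(74°))
Δλ = 2.4263 × (1 - cos(74°))
Δλ = 1.7575 pm

Initial wavelength:
λ = λ' - Δλ = 11.1717 - 1.7575 = 9.4141 pm

Initial energy:
E = hc/λ = 1239.842 / 9.4141 = 131.7000 keV

(Intermediate values are shown rounded; full precision is carried through to the final answer.)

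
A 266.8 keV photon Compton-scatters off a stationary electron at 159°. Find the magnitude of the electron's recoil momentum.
2.1037e-22 kg·m/s

The electron is initially at rest, so by conservation of momentum:
p⃗_e = p⃗₀ − p⃗'  (incident photon momentum minus scattered photon momentum)

Photon momentum magnitudes (p = h/λ = E/c):
λ₀ = hc/E₀ = 4.6471 pm → p₀ = h/λ₀ = 1.4259e-22 kg·m/s
Δλ = λ_C(1 − cos 159°) = 4.6915 pm
λ' = 9.3385 pm → p' = h/λ' = 7.0954e-23 kg·m/s

The scattered photon makes angle θ = 159° with the incident direction, so by the law of cosines:
|p⃗_e|² = p₀² + p'² − 2p₀p'cos θ
|p⃗_e|² = (1.4259e-22)² + (7.0954e-23)² − 2·1.4259e-22·7.0954e-23·cos(159°)
|p⃗_e| = 2.1037e-22 kg·m/s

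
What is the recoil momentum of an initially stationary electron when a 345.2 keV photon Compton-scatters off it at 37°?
1.1204e-22 kg·m/s

The electron is initially at rest, so by conservation of momentum:
p⃗_e = p⃗₀ − p⃗'  (incident photon momentum minus scattered photon momentum)

Photon momentum magnitudes (p = h/λ = E/c):
λ₀ = hc/E₀ = 3.5917 pm → p₀ = h/λ₀ = 1.8448e-22 kg·m/s
Δλ = λ_C(1 − cos 37°) = 0.4886 pm
λ' = 4.0802 pm → p' = h/λ' = 1.6239e-22 kg·m/s

The scattered photon makes angle θ = 37° with the incident direction, so by the law of cosines:
|p⃗_e|² = p₀² + p'² − 2p₀p'cos θ
|p⃗_e|² = (1.8448e-22)² + (1.6239e-22)² − 2·1.8448e-22·1.6239e-22·cos(37°)
|p⃗_e| = 1.1204e-22 kg·m/s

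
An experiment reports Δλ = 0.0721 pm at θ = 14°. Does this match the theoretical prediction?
Yes, consistent

Calculate the expected shift for θ = 14°:

Δλ_expected = λ_C(1 - cos(14°))
Δλ_expected = 2.4263 × (1 - cos(14°))
Δλ_expected = 2.4263 × 0.0297
Δλ_expected = 0.0721 pm

Given shift: 0.0721 pm
Expected shift: 0.0721 pm
Difference: 0.0000 pm

The values match. This is consistent with Compton scattering at the stated angle.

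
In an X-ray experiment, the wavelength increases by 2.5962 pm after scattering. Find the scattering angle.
94.02°

From the Compton formula Δλ = λ_C(1 - cos θ), we can solve for θ:

cos θ = 1 - Δλ/λ_C

Given:
- Δλ = 2.5962 pm
- λ_C = h/(m_e·c) ≈ 2.42631024 pm

cos θ = 1 - 2.5962/2.42631024
cos θ = 1 - 1.070020
cos θ = -0.070020

θ = arccos(-0.070020)
θ = 94.02°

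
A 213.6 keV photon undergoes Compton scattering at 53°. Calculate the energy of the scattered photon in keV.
183.1208 keV

First convert energy to wavelength:
λ = hc/E, with hc ≈ 1239.842 keV·pm (i.e. 1239.842 eV·nm)

For E = 213.6 keV = 213600 eV:
λ = 1239.842 keV·pm / 213.6 keV
λ = 5.8045 pm

Calculate the Compton shift:
Δλ = λ_C(1 - cos(53°)) = 2.4263 × 0.3982
Δλ = 0.9661 pm

Final wavelength:
λ' = 5.8045 + 0.9661 = 6.7706 pm

Final energy:
E' = hc/λ' = 1239.842 / 6.7706 = 183.1208 keV

(Intermediate values are shown rounded; full precision is carried through to the final answer.)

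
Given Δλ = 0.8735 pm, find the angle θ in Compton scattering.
50.21°

From the Compton formula Δλ = λ_C(1 - cos θ), we can solve for θ:

cos θ = 1 - Δλ/λ_C

Given:
- Δλ = 0.8735 pm
- λ_C = h/(m_e·c) ≈ 2.42631024 pm

cos θ = 1 - 0.8735/2.42631024
cos θ = 1 - 0.360012
cos θ = 0.639988

θ = arccos(0.639988)
θ = 50.21°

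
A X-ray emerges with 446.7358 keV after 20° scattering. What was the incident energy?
471.6000 keV

Convert final energy to wavelength (hc ≈ 1239.842 keV·pm):
λ' = hc/E' = 1239.842 / 446.7358 = 2.7753 pm

Calculate the Compton shift:
Δλ = λ_C(1 - cos(20°))
Δλ = 2.4263 × (1 - cos(20°))
Δλ = 0.1463 pm

Initial wavelength:
λ = λ' - Δλ = 2.7753 - 0.1463 = 2.6290 pm

Initial energy:
E = hc/λ = 1239.842 / 2.6290 = 471.6000 keV

(Intermediate values are shown rounded; full precision is carried through to the final answer.)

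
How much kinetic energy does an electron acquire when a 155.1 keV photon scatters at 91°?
36.5963 keV

By energy conservation: K_e = E_initial - E_final

First find the scattered photon energy:
Initial wavelength: λ = hc/E = 7.9938 pm
Compton shift: Δλ = λ_C(1 - cos(91°)) = 2.4687 pm
Final wavelength: λ' = 7.9938 + 2.4687 = 10.4625 pm
Final photon energy: E' = hc/λ' = 118.5037 keV

Electron kinetic energy:
K_e = E - E' = 155.1000 - 118.5037 = 36.5963 keV

(Intermediate values are shown rounded; full precision is carried through to the final answer.)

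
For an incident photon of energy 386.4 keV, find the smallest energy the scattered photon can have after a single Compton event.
153.8013 keV (at θ = 180°)

The scattered photon has minimum energy when its wavelength is maximum, i.e., when the Compton shift Δλ = λ_C(1 − cos θ) is maximum. This occurs at θ = 180° (backscattering), giving Δλ_max = 2λ_C = 4.8526 pm.

Initial wavelength: λ₀ = hc/E₀ = 3.2087 pm
Maximum final wavelength: λ'_max = λ₀ + 2λ_C = 3.2087 + 4.8526 = 8.0613 pm
Minimum final energy: E'_min = hc/λ'_max = 153.8013 keV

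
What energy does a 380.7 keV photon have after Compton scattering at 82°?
231.9466 keV

First convert energy to wavelength:
λ = hc/E, with hc ≈ 1239.842 keV·pm (i.e. 1239.842 eV·nm)

For E = 380.7 keV = 380700 eV:
λ = 1239.842 keV·pm / 380.7 keV
λ = 3.2567 pm

Calculate the Compton shift:
Δλ = λ_C(1 - cos(82°)) = 2.4263 × 0.8608
Δλ = 2.0886 pm

Final wavelength:
λ' = 3.2567 + 2.0886 = 5.3454 pm

Final energy:
E' = hc/λ' = 1239.842 / 5.3454 = 231.9466 keV

(Intermediate values are shown rounded; full precision is carried through to the final answer.)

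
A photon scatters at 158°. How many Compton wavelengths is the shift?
1.9272 λ_C

The Compton shift formula is:
Δλ = λ_C(1 - cos θ)

Dividing both sides by λ_C:
Δλ/λ_C = 1 - cos θ

For θ = 158°:
Δλ/λ_C = 1 - cos(158°)
Δλ/λ_C = 1 - -0.9272
Δλ/λ_C = 1.9272

This means the shift is 1.9272 × λ_C = 4.6759 pm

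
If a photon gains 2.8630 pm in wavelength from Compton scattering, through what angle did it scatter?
100.37°

From the Compton formula Δλ = λ_C(1 - cos θ), we can solve for θ:

cos θ = 1 - Δλ/λ_C

Given:
- Δλ = 2.8630 pm
- λ_C = h/(m_e·c) ≈ 2.42631024 pm

cos θ = 1 - 2.8630/2.42631024
cos θ = 1 - 1.179981
cos θ = -0.179981

θ = arccos(-0.179981)
θ = 100.37°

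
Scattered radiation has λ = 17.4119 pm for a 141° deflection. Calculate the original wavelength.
13.1000 pm

From λ' = λ + Δλ, we have λ = λ' - Δλ

First calculate the Compton shift:
Δλ = λ_C(1 - cos θ)
Δλ = 2.4263 × (1 - cos(141°))
Δλ = 2.4263 × 1.7771
Δλ = 4.3119 pm

Initial wavelength:
λ = λ' - Δλ
λ = 17.4119 - 4.3119
λ = 13.1000 pm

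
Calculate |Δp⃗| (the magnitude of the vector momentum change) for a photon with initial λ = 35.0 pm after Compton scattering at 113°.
3.0199e-23 kg·m/s

Photon momentum magnitude is p = h/λ.

Initial momentum:
p₀ = h/λ = 6.6261e-34/3.5000e-11 = 1.8932e-23 kg·m/s

After scattering:
λ' = λ + Δλ = 35.0 + 3.3743 = 38.3743 pm
p' = h/λ' = 6.6261e-34/3.8374e-11 = 1.7267e-23 kg·m/s

Momentum is a vector; the scattered photon's direction makes angle θ = 113° with the incident direction. The magnitude of the vector change Δp⃗ = p⃗₀ − p⃗' is found from the law of cosines:
|Δp⃗|² = p₀² + p'² − 2p₀p'cos θ
|Δp⃗|² = (1.8932e-23)² + (1.7267e-23)² − 2·1.8932e-23·1.7267e-23·cos(113°)
|Δp⃗| = 3.0199e-23 kg·m/s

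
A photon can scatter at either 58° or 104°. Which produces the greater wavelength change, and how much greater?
104° produces the larger shift by a factor of 2.642

Calculate both shifts using Δλ = λ_C(1 - cos θ):

For θ₁ = 58°:
Δλ₁ = 2.4263 × (1 - cos(58°))
Δλ₁ = 2.4263 × 0.4701
Δλ₁ = 1.1406 pm

For θ₂ = 104°:
Δλ₂ = 2.4263 × (1 - cos(104°))
Δλ₂ = 2.4263 × 1.2419
Δλ₂ = 3.0133 pm

The 104° angle produces the larger shift.
Ratio: 3.0133/1.1406 = 2.642

(Intermediate values are shown rounded; full precision is carried through to the final answer.)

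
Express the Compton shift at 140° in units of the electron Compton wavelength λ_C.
1.7660 λ_C

The Compton shift formula is:
Δλ = λ_C(1 - cos θ)

Dividing both sides by λ_C:
Δλ/λ_C = 1 - cos θ

For θ = 140°:
Δλ/λ_C = 1 - cos(140°)
Δλ/λ_C = 1 - -0.7660
Δλ/λ_C = 1.7660

This means the shift is 1.7660 × λ_C = 4.2850 pm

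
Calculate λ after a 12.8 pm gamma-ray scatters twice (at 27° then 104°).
16.0777 pm

Apply Compton shift twice:

First scattering at θ₁ = 27°:
Δλ₁ = λ_C(1 - cos(27°))
Δλ₁ = 2.4263 × 0.1090
Δλ₁ = 0.2645 pm

After first scattering:
λ₁ = 12.8 + 0.2645 = 13.0645 pm

Second scattering at θ₂ = 104°:
Δλ₂ = λ_C(1 - cos(104°))
Δλ₂ = 2.4263 × 1.2419
Δλ₂ = 3.0133 pm

Final wavelength:
λ₂ = 13.0645 + 3.0133 = 16.0777 pm

Total shift: Δλ_total = 0.2645 + 3.0133 = 3.2777 pm

(Intermediate values are shown rounded; full precision is carried through to the final answer.)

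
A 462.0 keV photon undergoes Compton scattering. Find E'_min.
164.5169 keV (at θ = 180°)

The scattered photon has minimum energy when its wavelength is maximum, i.e., when the Compton shift Δλ = λ_C(1 − cos θ) is maximum. This occurs at θ = 180° (backscattering), giving Δλ_max = 2λ_C = 4.8526 pm.

Initial wavelength: λ₀ = hc/E₀ = 2.6836 pm
Maximum final wavelength: λ'_max = λ₀ + 2λ_C = 2.6836 + 4.8526 = 7.5363 pm
Minimum final energy: E'_min = hc/λ'_max = 164.5169 keV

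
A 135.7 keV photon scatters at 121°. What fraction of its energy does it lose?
0.2869 (or 28.69%)

Calculate initial and final photon energies:

Initial: E₀ = 135.7 keV → λ₀ = 9.1366 pm
Compton shift: Δλ = 3.6760 pm
Final wavelength: λ' = 12.8126 pm
Final energy: E' = 96.7675 keV

Fractional energy loss:
(E₀ - E')/E₀ = (135.7000 - 96.7675)/135.7000
= 38.9325/135.7000
= 0.2869
= 28.69%

(Intermediate values are shown rounded; full precision is carried through to the final answer.)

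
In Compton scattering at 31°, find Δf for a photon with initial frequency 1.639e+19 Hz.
3.048e+17 Hz (decrease)

Convert frequency to wavelength (c = 299792458 m/s):
λ₀ = c/f₀ = 299792458/1.639e+19 = 1.8291181e-11 m = 18.2912 pm

Calculate Compton shift:
Δλ = λ_C(1 - cos(31°)) = 0.3466 pm

Final wavelength:
λ' = λ₀ + Δλ = 18.2912 + 0.3466 = 18.6377 pm

Final frequency:
f' = c/λ' = 299792458/1.8637738e-11 = 1.6085239e+19 Hz

Frequency shift (decrease):
Δf = f₀ - f' = 1.639e+19 - 1.6085239e+19 = 3.048e+17 Hz

(Intermediate values are shown rounded; full precision is carried through to the final answer.)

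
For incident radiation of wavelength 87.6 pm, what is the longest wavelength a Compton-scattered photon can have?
92.4526 pm (at θ = 180°)

The Compton shift is Δλ = λ_C(1 − cos θ).

Since cos θ ranges from −1 to 1, the factor (1 − cos θ) ranges from 0 to 2; the maximum shift occurs at θ = 180° (backscattering):
Δλ_max = 2λ_C = 2 × 2.4263 pm = 4.8526 pm

Maximum scattered wavelength:
λ'_max = λ₀ + Δλ_max = 87.6 + 4.8526 = 92.4526 pm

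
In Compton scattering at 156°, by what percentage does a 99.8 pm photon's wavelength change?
4.6522%

Calculate the Compton shift:
Δλ = λ_C(1 - cos(156°))
Δλ = 2.4263 × (1 - cos(156°))
Δλ = 2.4263 × 1.9135
Δλ = 4.6429 pm

Percentage change:
(Δλ/λ₀) × 100 = (4.6429/99.8) × 100
= 4.6522%

(Intermediate values are shown rounded; full precision is carried through to the final answer.)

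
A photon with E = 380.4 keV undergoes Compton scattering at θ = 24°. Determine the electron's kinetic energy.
23.0017 keV

By energy conservation: K_e = E_initial - E_final

First find the scattered photon energy:
Initial wavelength: λ = hc/E = 3.2593 pm
Compton shift: Δλ = λ_C(1 - cos(24°)) = 0.2098 pm
Final wavelength: λ' = 3.2593 + 0.2098 = 3.4691 pm
Final photon energy: E' = hc/λ' = 357.3983 keV

Electron kinetic energy:
K_e = E - E' = 380.4000 - 357.3983 = 23.0017 keV

(Intermediate values are shown rounded; full precision is carried through to the final answer.)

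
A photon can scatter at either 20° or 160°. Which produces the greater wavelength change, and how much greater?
160° produces the larger shift by a factor of 32.163

Calculate both shifts using Δλ = λ_C(1 - cos θ):

For θ₁ = 20°:
Δλ₁ = 2.4263 × (1 - cos(20°))
Δλ₁ = 2.4263 × 0.0603
Δλ₁ = 0.1463 pm

For θ₂ = 160°:
Δλ₂ = 2.4263 × (1 - cos(160°))
Δλ₂ = 2.4263 × 1.9397
Δλ₂ = 4.7063 pm

The 160° angle produces the larger shift.
Ratio: 4.7063/0.1463 = 32.163

(Intermediate values are shown rounded; full precision is carried through to the final answer.)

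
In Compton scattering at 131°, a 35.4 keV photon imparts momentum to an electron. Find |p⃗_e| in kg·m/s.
3.2669e-23 kg·m/s

The electron is initially at rest, so by conservation of momentum:
p⃗_e = p⃗₀ − p⃗'  (incident photon momentum minus scattered photon momentum)

Photon momentum magnitudes (p = h/λ = E/c):
λ₀ = hc/E₀ = 35.0238 pm → p₀ = h/λ₀ = 1.8919e-23 kg·m/s
Δλ = λ_C(1 − cos 131°) = 4.0181 pm
λ' = 39.0419 pm → p' = h/λ' = 1.6972e-23 kg·m/s

The scattered photon makes angle θ = 131° with the incident direction, so by the law of cosines:
|p⃗_e|² = p₀² + p'² − 2p₀p'cos θ
|p⃗_e|² = (1.8919e-23)² + (1.6972e-23)² − 2·1.8919e-23·1.6972e-23·cos(131°)
|p⃗_e| = 3.2669e-23 kg·m/s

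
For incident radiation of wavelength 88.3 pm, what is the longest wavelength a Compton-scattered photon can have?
93.1526 pm (at θ = 180°)

The Compton shift is Δλ = λ_C(1 − cos θ).

Since cos θ ranges from −1 to 1, the factor (1 − cos θ) ranges from 0 to 2; the maximum shift occurs at θ = 180° (backscattering):
Δλ_max = 2λ_C = 2 × 2.4263 pm = 4.8526 pm

Maximum scattered wavelength:
λ'_max = λ₀ + Δλ_max = 88.3 + 4.8526 = 93.1526 pm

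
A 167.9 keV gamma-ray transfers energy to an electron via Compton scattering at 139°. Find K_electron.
61.4015 keV

By energy conservation: K_e = E_initial - E_final

First find the scattered photon energy:
Initial wavelength: λ = hc/E = 7.3844 pm
Compton shift: Δλ = λ_C(1 - cos(139°)) = 4.2575 pm
Final wavelength: λ' = 7.3844 + 4.2575 = 11.6419 pm
Final photon energy: E' = hc/λ' = 106.4985 keV

Electron kinetic energy:
K_e = E - E' = 167.9000 - 106.4985 = 61.4015 keV

(Intermediate values are shown rounded; full precision is carried through to the final answer.)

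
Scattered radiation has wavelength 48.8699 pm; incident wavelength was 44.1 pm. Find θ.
165.00°

First find the wavelength shift:
Δλ = λ' - λ = 48.8699 - 44.1 = 4.7699 pm

Using Δλ = λ_C(1 - cos θ), with λ_C = h/(m_e·c) ≈ 2.42631024 pm:
cos θ = 1 - Δλ/λ_C
cos θ = 1 - 4.7699/2.42631024
cos θ = -0.965907

θ = arccos(-0.965907)
θ = 165.00°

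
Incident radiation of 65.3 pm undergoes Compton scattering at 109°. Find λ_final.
68.5162 pm

Using the Compton scattering formula:
λ' = λ + Δλ = λ + λ_C(1 - cos θ)

Given:
- Initial wavelength λ = 65.3 pm
- Scattering angle θ = 109°
- Compton wavelength λ_C ≈ 2.4263 pm

Calculate the shift:
Δλ = 2.4263 × (1 - cos(109°))
Δλ = 2.4263 × 1.3256
Δλ = 3.2162 pm

Final wavelength:
λ' = 65.3 + 3.2162 = 68.5162 pm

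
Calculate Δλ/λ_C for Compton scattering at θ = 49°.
0.3439 λ_C

The Compton shift formula is:
Δλ = λ_C(1 - cos θ)

Dividing both sides by λ_C:
Δλ/λ_C = 1 - cos θ

For θ = 49°:
Δλ/λ_C = 1 - cos(49°)
Δλ/λ_C = 1 - 0.6561
Δλ/λ_C = 0.3439

This means the shift is 0.3439 × λ_C = 0.8345 pm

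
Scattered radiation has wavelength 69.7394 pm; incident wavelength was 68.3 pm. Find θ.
66.00°

First find the wavelength shift:
Δλ = λ' - λ = 69.7394 - 68.3 = 1.4394 pm

Using Δλ = λ_C(1 - cos θ), with λ_C = h/(m_e·c) ≈ 2.42631024 pm:
cos θ = 1 - Δλ/λ_C
cos θ = 1 - 1.4394/2.42631024
cos θ = 0.406754

θ = arccos(0.406754)
θ = 66.00°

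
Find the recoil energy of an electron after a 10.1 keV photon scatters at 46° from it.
0.0606 keV

By energy conservation: K_e = E_initial - E_final

First find the scattered photon energy:
Initial wavelength: λ = hc/E = 122.7566 pm
Compton shift: Δλ = λ_C(1 - cos(46°)) = 0.7409 pm
Final wavelength: λ' = 122.7566 + 0.7409 = 123.4975 pm
Final photon energy: E' = hc/λ' = 10.0394 keV

Electron kinetic energy:
K_e = E - E' = 10.1000 - 10.0394 = 0.0606 keV

(Intermediate values are shown rounded; full precision is carried through to the final answer.)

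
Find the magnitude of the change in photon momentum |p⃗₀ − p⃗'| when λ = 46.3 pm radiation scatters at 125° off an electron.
2.4426e-23 kg·m/s

Photon momentum magnitude is p = h/λ.

Initial momentum:
p₀ = h/λ = 6.6261e-34/4.6300e-11 = 1.4311e-23 kg·m/s

After scattering:
λ' = λ + Δλ = 46.3 + 3.8180 = 50.1180 pm
p' = h/λ' = 6.6261e-34/5.0118e-11 = 1.3221e-23 kg·m/s

Momentum is a vector; the scattered photon's direction makes angle θ = 125° with the incident direction. The magnitude of the vector change Δp⃗ = p⃗₀ − p⃗' is found from the law of cosines:
|Δp⃗|² = p₀² + p'² − 2p₀p'cos θ
|Δp⃗|² = (1.4311e-23)² + (1.3221e-23)² − 2·1.4311e-23·1.3221e-23·cos(125°)
|Δp⃗| = 2.4426e-23 kg·m/s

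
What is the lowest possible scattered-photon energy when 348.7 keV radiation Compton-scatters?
147.4557 keV (at θ = 180°)

The scattered photon has minimum energy when its wavelength is maximum, i.e., when the Compton shift Δλ = λ_C(1 − cos θ) is maximum. This occurs at θ = 180° (backscattering), giving Δλ_max = 2λ_C = 4.8526 pm.

Initial wavelength: λ₀ = hc/E₀ = 3.5556 pm
Maximum final wavelength: λ'_max = λ₀ + 2λ_C = 3.5556 + 4.8526 = 8.4082 pm
Minimum final energy: E'_min = hc/λ'_max = 147.4557 keV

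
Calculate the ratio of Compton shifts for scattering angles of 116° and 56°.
116° produces the larger shift by a factor of 3.263

Calculate both shifts using Δλ = λ_C(1 - cos θ):

For θ₁ = 56°:
Δλ₁ = 2.4263 × (1 - cos(56°))
Δλ₁ = 2.4263 × 0.4408
Δλ₁ = 1.0695 pm

For θ₂ = 116°:
Δλ₂ = 2.4263 × (1 - cos(116°))
Δλ₂ = 2.4263 × 1.4384
Δλ₂ = 3.4899 pm

The 116° angle produces the larger shift.
Ratio: 3.4899/1.0695 = 3.263

(Intermediate values are shown rounded; full precision is carried through to the final answer.)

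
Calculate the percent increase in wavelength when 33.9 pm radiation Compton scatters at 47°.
2.2760%

Calculate the Compton shift:
Δλ = λ_C(1 - cos(47°))
Δλ = 2.4263 × (1 - cos(47°))
Δλ = 2.4263 × 0.3180
Δλ = 0.7716 pm

Percentage change:
(Δλ/λ₀) × 100 = (0.7716/33.9) × 100
= 2.2760%

(Intermediate values are shown rounded; full precision is carried through to the final answer.)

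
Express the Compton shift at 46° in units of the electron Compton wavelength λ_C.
0.3053 λ_C

The Compton shift formula is:
Δλ = λ_C(1 - cos θ)

Dividing both sides by λ_C:
Δλ/λ_C = 1 - cos θ

For θ = 46°:
Δλ/λ_C = 1 - cos(46°)
Δλ/λ_C = 1 - 0.6947
Δλ/λ_C = 0.3053

This means the shift is 0.3053 × λ_C = 0.7409 pm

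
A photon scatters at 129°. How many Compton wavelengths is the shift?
1.6293 λ_C

The Compton shift formula is:
Δλ = λ_C(1 - cos θ)

Dividing both sides by λ_C:
Δλ/λ_C = 1 - cos θ

For θ = 129°:
Δλ/λ_C = 1 - cos(129°)
Δλ/λ_C = 1 - -0.6293
Δλ/λ_C = 1.6293

This means the shift is 1.6293 × λ_C = 3.9532 pm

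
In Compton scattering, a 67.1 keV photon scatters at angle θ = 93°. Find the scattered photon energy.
58.9536 keV

First convert energy to wavelength:
λ = hc/E, with hc ≈ 1239.842 keV·pm (i.e. 1239.842 eV·nm)

For E = 67.1 keV = 67100 eV:
λ = 1239.842 keV·pm / 67.1 keV
λ = 18.4775 pm

Calculate the Compton shift:
Δλ = λ_C(1 - cos(93°)) = 2.4263 × 1.0523
Δλ = 2.5533 pm

Final wavelength:
λ' = 18.4775 + 2.5533 = 21.0308 pm

Final energy:
E' = hc/λ' = 1239.842 / 21.0308 = 58.9536 keV

(Intermediate values are shown rounded; full precision is carried through to the final answer.)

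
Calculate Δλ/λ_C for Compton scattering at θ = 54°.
0.4122 λ_C

The Compton shift formula is:
Δλ = λ_C(1 - cos θ)

Dividing both sides by λ_C:
Δλ/λ_C = 1 - cos θ

For θ = 54°:
Δλ/λ_C = 1 - cos(54°)
Δλ/λ_C = 1 - 0.5878
Δλ/λ_C = 0.4122

This means the shift is 0.4122 × λ_C = 1.0002 pm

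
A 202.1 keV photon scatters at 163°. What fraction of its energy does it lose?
0.4362 (or 43.62%)

Calculate initial and final photon energies:

Initial: E₀ = 202.1 keV → λ₀ = 6.1348 pm
Compton shift: Δλ = 4.7466 pm
Final wavelength: λ' = 10.8814 pm
Final energy: E' = 113.9414 keV

Fractional energy loss:
(E₀ - E')/E₀ = (202.1000 - 113.9414)/202.1000
= 88.1586/202.1000
= 0.4362
= 43.62%

(Intermediate values are shown rounded; full precision is carried through to the final answer.)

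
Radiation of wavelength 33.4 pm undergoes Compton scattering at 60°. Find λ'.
34.6132 pm

Using the Compton formula: λ' = λ + λ_C(1 − cos θ)

For θ = 60°, cos θ = 1/2 (exact) = 0.5000, so:
1 − cos 60° = 1 − (1/2) = 0.5000

Δλ = λ_C × 0.5000 = 2.4263 × 0.5000 = 1.2132 pm

λ' = 33.4 + 1.2132 = 34.6132 pm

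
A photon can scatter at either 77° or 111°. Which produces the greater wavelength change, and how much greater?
111° produces the larger shift by a factor of 1.753

Calculate both shifts using Δλ = λ_C(1 - cos θ):

For θ₁ = 77°:
Δλ₁ = 2.4263 × (1 - cos(77°))
Δλ₁ = 2.4263 × 0.7750
Δλ₁ = 1.8805 pm

For θ₂ = 111°:
Δλ₂ = 2.4263 × (1 - cos(111°))
Δλ₂ = 2.4263 × 1.3584
Δλ₂ = 3.2958 pm

The 111° angle produces the larger shift.
Ratio: 3.2958/1.8805 = 1.753

(Intermediate values are shown rounded; full precision is carried through to the final answer.)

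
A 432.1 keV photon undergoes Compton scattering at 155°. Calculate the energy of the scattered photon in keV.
165.4306 keV

First convert energy to wavelength:
λ = hc/E, with hc ≈ 1239.842 keV·pm (i.e. 1239.842 eV·nm)

For E = 432.1 keV = 432100 eV:
λ = 1239.842 keV·pm / 432.1 keV
λ = 2.8693 pm

Calculate the Compton shift:
Δλ = λ_C(1 - cos(155°)) = 2.4263 × 1.9063
Δλ = 4.6253 pm

Final wavelength:
λ' = 2.8693 + 4.6253 = 7.4946 pm

Final energy:
E' = hc/λ' = 1239.842 / 7.4946 = 165.4306 keV

(Intermediate values are shown rounded; full precision is carried through to the final answer.)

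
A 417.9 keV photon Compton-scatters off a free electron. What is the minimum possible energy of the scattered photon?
158.5585 keV (at θ = 180°)

The scattered photon has minimum energy when its wavelength is maximum, i.e., when the Compton shift Δλ = λ_C(1 − cos θ) is maximum. This occurs at θ = 180° (backscattering), giving Δλ_max = 2λ_C = 4.8526 pm.

Initial wavelength: λ₀ = hc/E₀ = 2.9668 pm
Maximum final wavelength: λ'_max = λ₀ + 2λ_C = 2.9668 + 4.8526 = 7.8195 pm
Minimum final energy: E'_min = hc/λ'_max = 158.5585 keV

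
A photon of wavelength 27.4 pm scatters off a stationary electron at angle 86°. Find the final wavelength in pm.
29.6571 pm

Using the Compton scattering formula:
λ' = λ + Δλ = λ + λ_C(1 - cos θ)

Given:
- Initial wavelength λ = 27.4 pm
- Scattering angle θ = 86°
- Compton wavelength λ_C ≈ 2.4263 pm

Calculate the shift:
Δλ = 2.4263 × (1 - cos(86°))
Δλ = 2.4263 × 0.9302
Δλ = 2.2571 pm

Final wavelength:
λ' = 27.4 + 2.2571 = 29.6571 pm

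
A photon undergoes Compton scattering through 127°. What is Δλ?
3.8865 pm

Using the Compton scattering formula:
Δλ = λ_C(1 - cos θ)

where λ_C = h/(m_e·c) ≈ 2.4263 pm is the Compton wavelength of an electron.

For θ = 127°:
cos(127°) = -0.6018
1 - cos(127°) = 1.6018

Δλ = 2.4263 × 1.6018
Δλ = 3.8865 pm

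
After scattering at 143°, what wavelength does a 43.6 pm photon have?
47.9640 pm

Using the Compton scattering formula:
λ' = λ + Δλ = λ + λ_C(1 - cos θ)

Given:
- Initial wavelength λ = 43.6 pm
- Scattering angle θ = 143°
- Compton wavelength λ_C ≈ 2.4263 pm

Calculate the shift:
Δλ = 2.4263 × (1 - cos(143°))
Δλ = 2.4263 × 1.7986
Δλ = 4.3640 pm

Final wavelength:
λ' = 43.6 + 4.3640 = 47.9640 pm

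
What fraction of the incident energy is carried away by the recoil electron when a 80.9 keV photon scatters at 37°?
0.0309 (or 3.09%)

Calculate initial and final photon energies:

Initial: E₀ = 80.9 keV → λ₀ = 15.3256 pm
Compton shift: Δλ = 0.4886 pm
Final wavelength: λ' = 15.8142 pm
Final energy: E' = 78.4006 keV

Fractional energy loss:
(E₀ - E')/E₀ = (80.9000 - 78.4006)/80.9000
= 2.4994/80.9000
= 0.0309
= 3.09%

(Intermediate values are shown rounded; full precision is carried through to the final answer.)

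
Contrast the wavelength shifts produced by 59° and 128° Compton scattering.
128° produces the larger shift by a factor of 3.332

Calculate both shifts using Δλ = λ_C(1 - cos θ):

For θ₁ = 59°:
Δλ₁ = 2.4263 × (1 - cos(59°))
Δλ₁ = 2.4263 × 0.4850
Δλ₁ = 1.1767 pm

For θ₂ = 128°:
Δλ₂ = 2.4263 × (1 - cos(128°))
Δλ₂ = 2.4263 × 1.6157
Δλ₂ = 3.9201 pm

The 128° angle produces the larger shift.
Ratio: 3.9201/1.1767 = 3.332

(Intermediate values are shown rounded; full precision is carried through to the final answer.)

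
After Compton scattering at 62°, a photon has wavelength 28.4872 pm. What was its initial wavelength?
27.2000 pm

From λ' = λ + Δλ, we have λ = λ' - Δλ

First calculate the Compton shift:
Δλ = λ_C(1 - cos θ)
Δλ = 2.4263 × (1 - cos(62°))
Δλ = 2.4263 × 0.5305
Δλ = 1.2872 pm

Initial wavelength:
λ = λ' - Δλ
λ = 28.4872 - 1.2872
λ = 27.2000 pm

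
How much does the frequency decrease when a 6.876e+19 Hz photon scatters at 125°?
3.210e+19 Hz (decrease)

Convert frequency to wavelength (c = 299792458 m/s):
λ₀ = c/f₀ = 299792458/6.876e+19 = 4.3599834e-12 m = 4.3600 pm

Calculate Compton shift:
Δλ = λ_C(1 - cos(125°)) = 3.8180 pm

Final wavelength:
λ' = λ₀ + Δλ = 4.3600 + 3.8180 = 8.1780 pm

Final frequency:
f' = c/λ' = 299792458/8.1779680e-12 = 3.6658551e+19 Hz

Frequency shift (decrease):
Δf = f₀ - f' = 6.876e+19 - 3.6658551e+19 = 3.210e+19 Hz

(Intermediate values are shown rounded; full precision is carried through to the final answer.)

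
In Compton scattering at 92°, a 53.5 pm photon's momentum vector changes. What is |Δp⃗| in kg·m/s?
1.7423e-23 kg·m/s

Photon momentum magnitude is p = h/λ.

Initial momentum:
p₀ = h/λ = 6.6261e-34/5.3500e-11 = 1.2385e-23 kg·m/s

After scattering:
λ' = λ + Δλ = 53.5 + 2.5110 = 56.0110 pm
p' = h/λ' = 6.6261e-34/5.6011e-11 = 1.1830e-23 kg·m/s

Momentum is a vector; the scattered photon's direction makes angle θ = 92° with the incident direction. The magnitude of the vector change Δp⃗ = p⃗₀ − p⃗' is found from the law of cosines:
|Δp⃗|² = p₀² + p'² − 2p₀p'cos θ
|Δp⃗|² = (1.2385e-23)² + (1.1830e-23)² − 2·1.2385e-23·1.1830e-23·cos(92°)
|Δp⃗| = 1.7423e-23 kg·m/s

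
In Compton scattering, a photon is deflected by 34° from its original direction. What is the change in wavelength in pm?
0.4148 pm

Using the Compton scattering formula:
Δλ = λ_C(1 - cos θ)

where λ_C = h/(m_e·c) ≈ 2.4263 pm is the Compton wavelength of an electron.

For θ = 34°:
cos(34°) = 0.8290
1 - cos(34°) = 0.1710

Δλ = 2.4263 × 0.1710
Δλ = 0.4148 pm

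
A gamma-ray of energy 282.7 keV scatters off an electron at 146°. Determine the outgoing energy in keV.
140.5154 keV

First convert energy to wavelength:
λ = hc/E, with hc ≈ 1239.842 keV·pm (i.e. 1239.842 eV·nm)

For E = 282.7 keV = 282700 eV:
λ = 1239.842 keV·pm / 282.7 keV
λ = 4.3857 pm

Calculate the Compton shift:
Δλ = λ_C(1 - cos(146°)) = 2.4263 × 1.8290
Δλ = 4.4378 pm

Final wavelength:
λ' = 4.3857 + 4.4378 = 8.8235 pm

Final energy:
E' = hc/λ' = 1239.842 / 8.8235 = 140.5154 keV

(Intermediate values are shown rounded; full precision is carried through to the final answer.)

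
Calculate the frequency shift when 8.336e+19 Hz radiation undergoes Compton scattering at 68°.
2.474e+19 Hz (decrease)

Convert frequency to wavelength (c = 299792458 m/s):
λ₀ = c/f₀ = 299792458/8.336e+19 = 3.5963587e-12 m = 3.5964 pm

Calculate Compton shift:
Δλ = λ_C(1 - cos(68°)) = 1.5174 pm

Final wavelength:
λ' = λ₀ + Δλ = 3.5964 + 1.5174 = 5.1138 pm

Final frequency:
f' = c/λ' = 299792458/5.1137571e-12 = 5.8624697e+19 Hz

Frequency shift (decrease):
Δf = f₀ - f' = 8.336e+19 - 5.8624697e+19 = 2.474e+19 Hz

(Intermediate values are shown rounded; full precision is carried through to the final answer.)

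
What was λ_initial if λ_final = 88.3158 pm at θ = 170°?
83.5000 pm

From λ' = λ + Δλ, we have λ = λ' - Δλ

First calculate the Compton shift:
Δλ = λ_C(1 - cos θ)
Δλ = 2.4263 × (1 - cos(170°))
Δλ = 2.4263 × 1.9848
Δλ = 4.8158 pm

Initial wavelength:
λ = λ' - Δλ
λ = 88.3158 - 4.8158
λ = 83.5000 pm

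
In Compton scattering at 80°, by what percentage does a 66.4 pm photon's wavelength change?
3.0196%

Calculate the Compton shift:
Δλ = λ_C(1 - cos(80°))
Δλ = 2.4263 × (1 - cos(80°))
Δλ = 2.4263 × 0.8264
Δλ = 2.0050 pm

Percentage change:
(Δλ/λ₀) × 100 = (2.0050/66.4) × 100
= 3.0196%

(Intermediate values are shown rounded; full precision is carried through to the final answer.)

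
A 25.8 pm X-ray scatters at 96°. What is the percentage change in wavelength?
10.3873%

Calculate the Compton shift:
Δλ = λ_C(1 - cos(96°))
Δλ = 2.4263 × (1 - cos(96°))
Δλ = 2.4263 × 1.1045
Δλ = 2.6799 pm

Percentage change:
(Δλ/λ₀) × 100 = (2.6799/25.8) × 100
= 10.3873%

(Intermediate values are shown rounded; full precision is carried through to the final answer.)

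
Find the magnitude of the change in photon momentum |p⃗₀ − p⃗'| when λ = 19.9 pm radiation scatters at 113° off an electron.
5.1575e-23 kg·m/s

Photon momentum magnitude is p = h/λ.

Initial momentum:
p₀ = h/λ = 6.6261e-34/1.9900e-11 = 3.3297e-23 kg·m/s

After scattering:
λ' = λ + Δλ = 19.9 + 3.3743 = 23.2743 pm
p' = h/λ' = 6.6261e-34/2.3274e-11 = 2.8469e-23 kg·m/s

Momentum is a vector; the scattered photon's direction makes angle θ = 113° with the incident direction. The magnitude of the vector change Δp⃗ = p⃗₀ − p⃗' is found from the law of cosines:
|Δp⃗|² = p₀² + p'² − 2p₀p'cos θ
|Δp⃗|² = (3.3297e-23)² + (2.8469e-23)² − 2·3.3297e-23·2.8469e-23·cos(113°)
|Δp⃗| = 5.1575e-23 kg·m/s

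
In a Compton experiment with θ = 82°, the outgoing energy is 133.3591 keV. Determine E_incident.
172.0000 keV

Convert final energy to wavelength (hc ≈ 1239.842 keV·pm):
λ' = hc/E' = 1239.842 / 133.3591 = 9.2970 pm

Calculate the Compton shift:
Δλ = λ_C(1 - cos(82°))
Δλ = 2.4263 × (1 - cos(82°))
Δλ = 2.0886 pm

Initial wavelength:
λ = λ' - Δλ = 9.2970 - 2.0886 = 7.2084 pm

Initial energy:
E = hc/λ = 1239.842 / 7.2084 = 172.0000 keV

(Intermediate values are shown rounded; full precision is carried through to the final answer.)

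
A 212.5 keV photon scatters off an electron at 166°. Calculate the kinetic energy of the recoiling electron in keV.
95.7002 keV

By energy conservation: K_e = E_initial - E_final

First find the scattered photon energy:
Initial wavelength: λ = hc/E = 5.8346 pm
Compton shift: Δλ = λ_C(1 - cos(166°)) = 4.7805 pm
Final wavelength: λ' = 5.8346 + 4.7805 = 10.6151 pm
Final photon energy: E' = hc/λ' = 116.7998 keV

Electron kinetic energy:
K_e = E - E' = 212.5000 - 116.7998 = 95.7002 keV

(Intermediate values are shown rounded; full precision is carried through to the final answer.)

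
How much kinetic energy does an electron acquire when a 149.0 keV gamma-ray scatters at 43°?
10.8238 keV

By energy conservation: K_e = E_initial - E_final

First find the scattered photon energy:
Initial wavelength: λ = hc/E = 8.3211 pm
Compton shift: Δλ = λ_C(1 - cos(43°)) = 0.6518 pm
Final wavelength: λ' = 8.3211 + 0.6518 = 8.9729 pm
Final photon energy: E' = hc/λ' = 138.1762 keV

Electron kinetic energy:
K_e = E - E' = 149.0000 - 138.1762 = 10.8238 keV

(Intermediate values are shown rounded; full precision is carried through to the final answer.)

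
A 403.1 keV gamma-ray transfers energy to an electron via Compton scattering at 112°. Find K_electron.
209.7068 keV

By energy conservation: K_e = E_initial - E_final

First find the scattered photon energy:
Initial wavelength: λ = hc/E = 3.0758 pm
Compton shift: Δλ = λ_C(1 - cos(112°)) = 3.3352 pm
Final wavelength: λ' = 3.0758 + 3.3352 = 6.4110 pm
Final photon energy: E' = hc/λ' = 193.3932 keV

Electron kinetic energy:
K_e = E - E' = 403.1000 - 193.3932 = 209.7068 keV

(Intermediate values are shown rounded; full precision is carried through to the final answer.)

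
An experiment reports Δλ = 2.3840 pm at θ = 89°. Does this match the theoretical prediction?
Yes, consistent

Calculate the expected shift for θ = 89°:

Δλ_expected = λ_C(1 - cos(89°))
Δλ_expected = 2.4263 × (1 - cos(89°))
Δλ_expected = 2.4263 × 0.9825
Δλ_expected = 2.3840 pm

Given shift: 2.3840 pm
Expected shift: 2.3840 pm
Difference: 0.0000 pm

The values match. This is consistent with Compton scattering at the stated angle.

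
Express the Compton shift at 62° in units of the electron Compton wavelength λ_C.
0.5305 λ_C

The Compton shift formula is:
Δλ = λ_C(1 - cos θ)

Dividing both sides by λ_C:
Δλ/λ_C = 1 - cos θ

For θ = 62°:
Δλ/λ_C = 1 - cos(62°)
Δλ/λ_C = 1 - 0.4695
Δλ/λ_C = 0.5305

This means the shift is 0.5305 × λ_C = 1.2872 pm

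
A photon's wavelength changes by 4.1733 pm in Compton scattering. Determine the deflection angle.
136.06°

From the Compton formula Δλ = λ_C(1 - cos θ), we can solve for θ:

cos θ = 1 - Δλ/λ_C

Given:
- Δλ = 4.1733 pm
- λ_C = h/(m_e·c) ≈ 2.42631024 pm

cos θ = 1 - 4.1733/2.42631024
cos θ = 1 - 1.720019
cos θ = -0.720019

θ = arccos(-0.720019)
θ = 136.06°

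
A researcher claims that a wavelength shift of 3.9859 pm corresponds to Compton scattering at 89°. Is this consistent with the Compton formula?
No, inconsistent

Calculate the expected shift for θ = 89°:

Δλ_expected = λ_C(1 - cos(89°))
Δλ_expected = 2.4263 × (1 - cos(89°))
Δλ_expected = 2.4263 × 0.9825
Δλ_expected = 2.3840 pm

Given shift: 3.9859 pm
Expected shift: 2.3840 pm
Difference: 1.6019 pm

The values do not match. The given shift corresponds to θ ≈ 130.0°, not 89°.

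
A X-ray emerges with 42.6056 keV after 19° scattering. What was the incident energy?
42.8000 keV

Convert final energy to wavelength (hc ≈ 1239.842 keV·pm):
λ' = hc/E' = 1239.842 / 42.6056 = 29.1004 pm

Calculate the Compton shift:
Δλ = λ_C(1 - cos(19°))
Δλ = 2.4263 × (1 - cos(19°))
Δλ = 0.1322 pm

Initial wavelength:
λ = λ' - Δλ = 29.1004 - 0.1322 = 28.9683 pm

Initial energy:
E = hc/λ = 1239.842 / 28.9683 = 42.8000 keV

(Intermediate values are shown rounded; full precision is carried through to the final answer.)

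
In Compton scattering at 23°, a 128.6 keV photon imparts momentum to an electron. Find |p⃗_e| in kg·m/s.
2.7168e-23 kg·m/s

The electron is initially at rest, so by conservation of momentum:
p⃗_e = p⃗₀ − p⃗'  (incident photon momentum minus scattered photon momentum)

Photon momentum magnitudes (p = h/λ = E/c):
λ₀ = hc/E₀ = 9.6411 pm → p₀ = h/λ₀ = 6.8728e-23 kg·m/s
Δλ = λ_C(1 − cos 23°) = 0.1929 pm
λ' = 9.8340 pm → p' = h/λ' = 6.7380e-23 kg·m/s

The scattered photon makes angle θ = 23° with the incident direction, so by the law of cosines:
|p⃗_e|² = p₀² + p'² − 2p₀p'cos θ
|p⃗_e|² = (6.8728e-23)² + (6.7380e-23)² − 2·6.8728e-23·6.7380e-23·cos(23°)
|p⃗_e| = 2.7168e-23 kg·m/s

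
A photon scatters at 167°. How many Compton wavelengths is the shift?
1.9744 λ_C

The Compton shift formula is:
Δλ = λ_C(1 - cos θ)

Dividing both sides by λ_C:
Δλ/λ_C = 1 - cos θ

For θ = 167°:
Δλ/λ_C = 1 - cos(167°)
Δλ/λ_C = 1 - -0.9744
Δλ/λ_C = 1.9744

This means the shift is 1.9744 × λ_C = 4.7904 pm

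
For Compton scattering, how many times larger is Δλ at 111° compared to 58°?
111° produces the larger shift by a factor of 2.890

Calculate both shifts using Δλ = λ_C(1 - cos θ):

For θ₁ = 58°:
Δλ₁ = 2.4263 × (1 - cos(58°))
Δλ₁ = 2.4263 × 0.4701
Δλ₁ = 1.1406 pm

For θ₂ = 111°:
Δλ₂ = 2.4263 × (1 - cos(111°))
Δλ₂ = 2.4263 × 1.3584
Δλ₂ = 3.2958 pm

The 111° angle produces the larger shift.
Ratio: 3.2958/1.1406 = 2.890

(Intermediate values are shown rounded; full precision is carried through to the final answer.)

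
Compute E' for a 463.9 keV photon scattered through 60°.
319.0696 keV

First convert energy to wavelength:
λ = hc/E, with hc ≈ 1239.842 keV·pm (i.e. 1239.842 eV·nm)

For E = 463.9 keV = 463900 eV:
λ = 1239.842 keV·pm / 463.9 keV
λ = 2.6726 pm

Calculate the Compton shift:
Δλ = λ_C(1 - cos(60°)) = 2.4263 × 0.5000
Δλ = 1.2132 pm

Final wavelength:
λ' = 2.6726 + 1.2132 = 3.8858 pm

Final energy:
E' = hc/λ' = 1239.842 / 3.8858 = 319.0696 keV

(Intermediate values are shown rounded; full precision is carried through to the final answer.)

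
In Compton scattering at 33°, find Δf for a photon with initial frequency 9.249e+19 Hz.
9.966e+18 Hz (decrease)

Convert frequency to wavelength (c = 299792458 m/s):
λ₀ = c/f₀ = 299792458/9.249e+19 = 3.2413500e-12 m = 3.2413 pm

Calculate Compton shift:
Δλ = λ_C(1 - cos(33°)) = 0.3914 pm

Final wavelength:
λ' = λ₀ + Δλ = 3.2413 + 0.3914 = 3.6328 pm

Final frequency:
f' = c/λ' = 299792458/3.6327852e-12 = 8.2524135e+19 Hz

Frequency shift (decrease):
Δf = f₀ - f' = 9.249e+19 - 8.2524135e+19 = 9.966e+18 Hz

(Intermediate values are shown rounded; full precision is carried through to the final answer.)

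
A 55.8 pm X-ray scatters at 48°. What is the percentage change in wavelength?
1.4387%

Calculate the Compton shift:
Δλ = λ_C(1 - cos(48°))
Δλ = 2.4263 × (1 - cos(48°))
Δλ = 2.4263 × 0.3309
Δλ = 0.8028 pm

Percentage change:
(Δλ/λ₀) × 100 = (0.8028/55.8) × 100
= 1.4387%

(Intermediate values are shown rounded; full precision is carried through to the final answer.)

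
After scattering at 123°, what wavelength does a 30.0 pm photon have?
33.7478 pm

Using the Compton scattering formula:
λ' = λ + Δλ = λ + λ_C(1 - cos θ)

Given:
- Initial wavelength λ = 30.0 pm
- Scattering angle θ = 123°
- Compton wavelength λ_C ≈ 2.4263 pm

Calculate the shift:
Δλ = 2.4263 × (1 - cos(123°))
Δλ = 2.4263 × 1.5446
Δλ = 3.7478 pm

Final wavelength:
λ' = 30.0 + 3.7478 = 33.7478 pm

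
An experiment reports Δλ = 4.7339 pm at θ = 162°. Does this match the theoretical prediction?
Yes, consistent

Calculate the expected shift for θ = 162°:

Δλ_expected = λ_C(1 - cos(162°))
Δλ_expected = 2.4263 × (1 - cos(162°))
Δλ_expected = 2.4263 × 1.9511
Δλ_expected = 4.7339 pm

Given shift: 4.7339 pm
Expected shift: 4.7339 pm
Difference: 0.0000 pm

The values match. This is consistent with Compton scattering at the stated angle.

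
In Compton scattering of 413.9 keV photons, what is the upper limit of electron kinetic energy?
255.9207 keV

Maximum energy transfer occurs at θ = 180° (backscattering).

Initial photon: E₀ = 413.9 keV → λ₀ = 2.9955 pm

Maximum Compton shift (at 180°):
Δλ_max = 2λ_C = 2 × 2.4263 = 4.8526 pm

Final wavelength:
λ' = 2.9955 + 4.8526 = 7.8481 pm

Minimum photon energy (maximum energy to electron):
E'_min = hc/λ' = 157.9793 keV

Maximum electron kinetic energy:
K_max = E₀ - E'_min = 413.9000 - 157.9793 = 255.9207 keV

(Intermediate values are shown rounded; full precision is carried through to the final answer.)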